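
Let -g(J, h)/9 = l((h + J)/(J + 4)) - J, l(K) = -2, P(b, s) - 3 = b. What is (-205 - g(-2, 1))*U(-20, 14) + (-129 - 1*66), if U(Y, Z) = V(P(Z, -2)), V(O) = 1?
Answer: -400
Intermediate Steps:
P(b, s) = 3 + b
g(J, h) = 18 + 9*J (g(J, h) = -9*(-2 - J) = 18 + 9*J)
U(Y, Z) = 1
(-205 - g(-2, 1))*U(-20, 14) + (-129 - 1*66) = (-205 - (18 + 9*(-2)))*1 + (-129 - 1*66) = (-205 - (18 - 18))*1 + (-129 - 66) = (-205 - 1*0)*1 - 195 = (-205 + 0)*1 - 195 = -205*1 - 195 = -205 - 195 = -400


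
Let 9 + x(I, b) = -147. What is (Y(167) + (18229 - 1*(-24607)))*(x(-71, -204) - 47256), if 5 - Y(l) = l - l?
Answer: -2031177492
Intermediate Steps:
x(I, b) = -156 (x(I, b) = -9 - 147 = -156)
Y(l) = 5 (Y(l) = 5 - (l - l) = 5 - 1*0 = 5 + 0 = 5)
(Y(167) + (18229 - 1*(-24607)))*(x(-71, -204) - 47256) = (5 + (18229 - 1*(-24607)))*(-156 - 47256) = (5 + (18229 + 24607))*(-47412) = (5 + 42836)*(-47412) = 42841*(-47412) = -2031177492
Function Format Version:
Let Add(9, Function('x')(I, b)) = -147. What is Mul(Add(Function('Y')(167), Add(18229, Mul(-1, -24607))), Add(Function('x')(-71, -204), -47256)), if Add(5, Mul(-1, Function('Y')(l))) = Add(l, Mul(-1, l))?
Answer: -2031177492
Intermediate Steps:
Function('x')(I, b) = -156 (Function('x')(I, b) = Add(-9, -147) = -156)
Function('Y')(l) = 5 (Function('Y')(l) = Add(5, Mul(-1, Add(l, Mul(-1, l)))) = Add(5, Mul(-1, 0)) = Add(5, 0) = 5)
Mul(Add(Function('Y')(167), Add(18229, Mul(-1, -24607))), Add(Function('x')(-71, -204), -47256)) = Mul(Add(5, Add(18229, Mul(-1, -24607))), Add(-156, -47256)) = Mul(Add(5, Add(18229, 24607)), -47412) = Mul(Add(5, 42836), -47412) = Mul(42841, -47412) = -2031177492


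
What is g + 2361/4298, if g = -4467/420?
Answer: -433513/42980 ≈ -10.086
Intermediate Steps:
g = -1489/140 (g = -4467*1/420 = -1489/140 ≈ -10.636)
g + 2361/4298 = -1489/140 + 2361/4298 = -433513/42980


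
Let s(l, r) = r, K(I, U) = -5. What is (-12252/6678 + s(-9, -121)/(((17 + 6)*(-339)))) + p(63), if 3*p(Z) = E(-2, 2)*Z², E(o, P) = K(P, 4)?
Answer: -6380128924/964229 ≈ -6616.8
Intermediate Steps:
E(o, P) = -5
p(Z) = -5*Z²/3 (p(Z) = (-5*Z²)/3 = -5*Z²/3)
(-12252/6678 + s(-9, -121)/(((17 + 6)*(-339)))) + p(63) = (-12252/6678 - 121*(-1/(339*(17 + 6)))) - 5/3*63² = (-12252*1/6678 - 121/(23*(-339))) - 5/3*3969 = (-2042/1113 - 121/(-7797)) - 6615 = (-2042/1113 - 121*(-1/7797)) - 6615 = (-2042/1113 + 121/7797) - 6615 = -1754089/964229 - 6615 = -6380128924/964229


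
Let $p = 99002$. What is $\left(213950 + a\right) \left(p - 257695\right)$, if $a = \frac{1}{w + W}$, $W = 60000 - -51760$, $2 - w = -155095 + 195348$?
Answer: $- \frac{2427899836989843}{71509} \approx -3.3952 \cdot 10^{10}$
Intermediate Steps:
$w = -40251$ ($w = 2 - \left(-155095 + 195348\right) = 2 - 40253 = -40251$)
$W = 111760$ ($W = 60000 + 51760 = 111760$)
$a = \frac{1}{71509}$ ($a = \frac{1}{-40251 + 111760} = \frac{1}{71509} \approx 1.3984 \cdot 10^{-5}$)
$\left(213950 + a\right) \left(p - 257695\right) = \left(213950 + \frac{1}{71509}\right) \left(99002 - 257695\right) = \frac{15299350551}{71509} \left(-158693\right) = - \frac{2427899836989843}{71509}$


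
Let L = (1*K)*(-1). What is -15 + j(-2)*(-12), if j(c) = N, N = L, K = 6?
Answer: 57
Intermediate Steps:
L = -6 (L = (1*6)*(-1) = 6*(-1) = -6)
N = -6
j(c) = -6
-15 + j(-2)*(-12) = -15 - 6*(-12) = -15 + 72 = 57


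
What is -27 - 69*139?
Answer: -9618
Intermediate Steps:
-27 - 69*139 = -27 - 9591 = -9618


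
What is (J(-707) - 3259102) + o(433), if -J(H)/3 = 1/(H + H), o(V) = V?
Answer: -4607757963/1414 ≈ -3.2587e+6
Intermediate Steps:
J(H) = -3/(2*H) (J(H) = -3/(H + H) = -3*1/(2*H) = -3/(2*H))
(J(-707) - 3259102) + o(433) = (-3/2/(-707) - 3259102) + 433 = (-3/2*(-1/707) - 3259102) + 433 = (3/1414 - 3259102) + 433 = -4608370225/1414 + 433 = -4607757963/1414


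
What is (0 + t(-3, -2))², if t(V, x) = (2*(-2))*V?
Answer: 144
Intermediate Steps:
t(V, x) = -4*V
(0 + t(-3, -2))² = (0 - 4*(-3))² = (0 + 12)² = 12² = 144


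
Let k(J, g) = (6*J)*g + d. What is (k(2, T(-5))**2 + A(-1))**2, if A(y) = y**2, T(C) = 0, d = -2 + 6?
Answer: 289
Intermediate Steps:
d = 4
k(J, g) = 4 + 6*J*g (k(J, g) = (6*J)*g + 4 = 6*J*g + 4 = 4 + 6*J*g)
(k(2, T(-5))**2 + A(-1))**2 = ((4 + 6*2*0)**2 + (-1)**2)**2 = ((4 + 0)**2 + 1)**2 = (4**2 + 1)**2 = (16 + 1)**2 = 17**2 = 289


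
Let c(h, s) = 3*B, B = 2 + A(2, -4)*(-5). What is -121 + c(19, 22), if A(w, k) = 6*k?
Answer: 245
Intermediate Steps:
B = 122 (B = 2 + (6*(-4))*(-5) = 2 - 24*(-5) = 2 + 120 = 122)
c(h, s) = 366 (c(h, s) = 3*122 = 366)
-121 + c(19, 22) = -121 + 366 = 245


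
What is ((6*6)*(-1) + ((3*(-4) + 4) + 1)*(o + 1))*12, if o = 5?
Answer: -936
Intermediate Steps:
((6*6)*(-1) + ((3*(-4) + 4) + 1)*(o + 1))*12 = ((6*6)*(-1) + ((3*(-4) + 4) + 1)*(5 + 1))*12 = (36*(-1) + ((-12 + 4) + 1)*6)*12 = (-36 + (-8 + 1)*6)*12 = (-36 - 7*6)*12 = (-36 - 42)*12 = -78*12 = -936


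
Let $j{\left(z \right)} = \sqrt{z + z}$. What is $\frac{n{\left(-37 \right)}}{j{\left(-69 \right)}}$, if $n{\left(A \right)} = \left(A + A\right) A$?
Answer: $- \frac{1369 i \sqrt{138}}{69} \approx - 233.07 i$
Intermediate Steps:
$n{\left(A \right)} = 2 A^{2}$ ($n{\left(A \right)} = 2 A A = 2 A^{2}$)
$j{\left(z \right)} = \sqrt{2} \sqrt{z}$ ($j{\left(z \right)} = \sqrt{2 z} = \sqrt{2} \sqrt{z}$)
$\frac{n{\left(-37 \right)}}{j{\left(-69 \right)}} = \frac{2 \left(-37\right)^{2}}{\sqrt{2} \sqrt{-69}} = \frac{2 \cdot 1369}{\sqrt{2} i \sqrt{69}} = \frac{2738}{i \sqrt{138}} = 2738 \left(- \frac{i \sqrt{138}}{138}\right) = - \frac{1369 i \sqrt{138}}{69}$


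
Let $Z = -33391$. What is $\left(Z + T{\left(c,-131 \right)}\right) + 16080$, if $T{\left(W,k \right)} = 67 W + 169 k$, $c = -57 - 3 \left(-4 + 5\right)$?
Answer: $-43470$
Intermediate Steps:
$c = -60$ ($c = -57 - 3 \cdot 1 = -57 - 3 = -60$)
$\left(Z + T{\left(c,-131 \right)}\right) + 16080 = \left(-33391 + \left(67 \left(-60\right) + 169 \left(-131\right)\right)\right) + 16080 = \left(-33391 - 26159\right) + 16080 = -59550 + 16080 = -43470$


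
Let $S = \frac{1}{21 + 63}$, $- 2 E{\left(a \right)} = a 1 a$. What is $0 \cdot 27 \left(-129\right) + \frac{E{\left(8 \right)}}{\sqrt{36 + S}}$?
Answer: $- \frac{64 \sqrt{21}}{55} \approx -5.3325$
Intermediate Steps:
$E{\left(a \right)} = - \frac{a^{2}}{2}$ ($E{\left(a \right)} = - \frac{a 1 a}{2} = - \frac{a a}{2} = - \frac{a^{2}}{2}$)
$S = \frac{1}{84} \approx 0.011905$
$0 \cdot 27 \left(-129\right) + \frac{E{\left(8 \right)}}{\sqrt{36 + S}} = 0 \cdot 27 \left(-129\right) + \frac{\left(- \frac{1}{2}\right) 8^{2}}{\sqrt{36 + \frac{1}{84}}} = 0 \left(-129\right) + \frac{\left(- \frac{1}{2}\right) 64}{\sqrt{\frac{3025}{84}}} = 0 - \frac{32}{\frac{55}{42} \sqrt{21}} = 0 - 32 \frac{2 \sqrt{21}}{55} = 0 - \frac{64 \sqrt{21}}{55} = - \frac{64 \sqrt{21}}{55}$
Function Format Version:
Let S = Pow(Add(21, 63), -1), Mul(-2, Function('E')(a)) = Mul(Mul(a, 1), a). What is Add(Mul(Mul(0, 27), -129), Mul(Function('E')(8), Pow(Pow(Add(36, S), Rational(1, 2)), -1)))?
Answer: Mul(Rational(-64, 55), Pow(21, Rational(1, 2))) ≈ -5.3325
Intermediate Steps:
Function('E')(a) = Mul(Rational(-1, 2), Pow(a, 2)) (Function('E')(a) = Mul(Rational(-1, 2), Mul(Mul(a, 1), a)) = Mul(Rational(-1, 2), Mul(a, a)) = Mul(Rational(-1, 2), Pow(a, 2)))
S = Rational(1, 84) (S = Pow(84, -1) = Rational(1, 84) ≈ 0.011905)
Add(Mul(Mul(0, 27), -129), Mul(Function('E')(8), Pow(Pow(Add(36, S), Rational(1, 2)), -1))) = Add(Mul(Mul(0, 27), -129), Mul(Mul(Rational(-1, 2), Pow(8, 2)), Pow(Pow(Add(36, Rational(1, 84)), Rational(1, 2)), -1))) = Add(Mul(0, -129), Mul(Mul(Rational(-1, 2), 64), Pow(Pow(Rational(3025, 84), Rational(1, 2)), -1))) = Add(0, Mul(-32, Pow(Mul(Rational(55, 42), Pow(21, Rational(1, 2))), -1))) = Add(0, Mul(-32, Mul(Rational(2, 55), Pow(21, Rational(1, 2))))) = Add(0, Mul(Rational(-64, 55), Pow(21, Rational(1, 2)))) = Mul(Rational(-64, 55), Pow(21, Rational(1, 2)))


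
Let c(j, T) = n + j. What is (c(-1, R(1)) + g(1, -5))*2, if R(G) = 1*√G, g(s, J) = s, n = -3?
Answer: -6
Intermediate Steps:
R(G) = √G
c(j, T) = -3 + j
(c(-1, R(1)) + g(1, -5))*2 = ((-3 - 1) + 1)*2 = (-4 + 1)*2 = -3*2 = -6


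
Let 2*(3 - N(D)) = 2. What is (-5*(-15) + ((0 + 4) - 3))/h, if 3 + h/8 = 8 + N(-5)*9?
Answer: 19/46 ≈ 0.41304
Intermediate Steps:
N(D) = 2 (N(D) = 3 - ½*2 = 3 - 1 = 2)
h = 184 (h = -24 + 8*(8 + 2*9) = -24 + 8*(8 + 18) = -24 + 8*26 = -24 + 208 = 184)
(-5*(-15) + ((0 + 4) - 3))/h = (-5*(-15) + ((0 + 4) - 3))/184 = (75 + (4 - 3))*(1/184) = (75 + 1)*(1/184) = 76*(1/184) = 19/46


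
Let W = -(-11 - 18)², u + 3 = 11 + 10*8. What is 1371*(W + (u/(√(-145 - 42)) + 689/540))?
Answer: -207227107/180 - 10968*I*√187/17 ≈ -1.1513e+6 - 8822.7*I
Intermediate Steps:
u = 88 (u = -3 + (11 + 10*8) = -3 + (11 + 80) = -3 + 91 = 88)
W = -841 (W = -1*(-29)² = -1*841 = -841)
1371*(W + (u/(√(-145 - 42)) + 689/540)) = 1371*(-841 + (88/(√(-145 - 42)) + 689/540)) = 1371*(-841 + (88/(√(-187)) + 689*(1/540))) = 1371*(-841 + (88/((I*√187)) + 689/540)) = 1371*(-841 + (88*(-I*√187/187) + 689/540)) = 1371*(-841 + (-8*I*√187/17 + 689/540)) = 1371*(-841 + (689/540 - 8*I*√187/17)) = 1371*(-453451/540 - 8*I*√187/17) = -207227107/180 - 10968*I*√187/17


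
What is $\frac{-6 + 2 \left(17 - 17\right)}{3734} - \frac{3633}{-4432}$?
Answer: $\frac{6769515}{8274544} \approx 0.81811$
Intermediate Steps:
$\frac{-6 + 2 \left(17 - 17\right)}{3734} - \frac{3633}{-4432} = \left(-6 + 2 \cdot 0\right) \frac{1}{3734} - - \frac{3633}{4432} = \left(-6 + 0\right) \frac{1}{3734} + \frac{3633}{4432} = \left(-6\right) \frac{1}{3734} + \frac{3633}{4432} = - \frac{3}{1867} + \frac{3633}{4432} = \frac{6769515}{8274544}$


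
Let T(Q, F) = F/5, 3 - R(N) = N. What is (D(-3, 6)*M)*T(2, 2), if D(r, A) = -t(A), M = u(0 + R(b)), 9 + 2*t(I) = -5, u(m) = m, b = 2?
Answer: 14/5 ≈ 2.8000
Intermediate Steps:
R(N) = 3 - N
T(Q, F) = F/5 (T(Q, F) = F*(⅕) = F/5)
t(I) = -7 (t(I) = -9/2 + (½)*(-5) = -9/2 - 5/2 = -7)
M = 1 (M = 0 + (3 - 1*2) = 0 + (3 - 2) = 0 + 1 = 1)
D(r, A) = 7 (D(r, A) = -1*(-7) = 7)
(D(-3, 6)*M)*T(2, 2) = (7*1)*((⅕)*2) = 7*(⅖) = 14/5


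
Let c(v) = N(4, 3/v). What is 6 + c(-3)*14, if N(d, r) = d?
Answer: 62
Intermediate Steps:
c(v) = 4
6 + c(-3)*14 = 6 + 4*14 = 6 + 56 = 62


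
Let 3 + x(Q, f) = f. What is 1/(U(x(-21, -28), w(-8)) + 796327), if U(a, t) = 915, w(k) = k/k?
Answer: 1/797242 ≈ 1.2543e-6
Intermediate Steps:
w(k) = 1
x(Q, f) = -3 + f
1/(U(x(-21, -28), w(-8)) + 796327) = 1/(915 + 796327) = 1/797242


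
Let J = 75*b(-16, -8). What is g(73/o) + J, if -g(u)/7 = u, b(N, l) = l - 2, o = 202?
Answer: -152011/202 ≈ -752.53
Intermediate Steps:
b(N, l) = -2 + l
g(u) = -7*u
J = -750 (J = 75*(-2 - 8) = 75*(-10) = -750)
g(73/o) + J = -511/202 - 750 = -152011/202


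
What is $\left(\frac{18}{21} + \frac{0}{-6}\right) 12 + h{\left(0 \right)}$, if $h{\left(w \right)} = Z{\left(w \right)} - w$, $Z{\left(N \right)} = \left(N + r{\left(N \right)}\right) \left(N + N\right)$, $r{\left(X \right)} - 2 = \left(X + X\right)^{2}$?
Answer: $\frac{72}{7} \approx 10.286$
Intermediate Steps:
$r{\left(X \right)} = 2 + 4 X^{2}$ ($r{\left(X \right)} = 2 + \left(X + X\right)^{2} = 2 + \left(2 X\right)^{2} = 2 + 4 X^{2}$)
$Z{\left(N \right)} = 2 N \left(2 + N + 4 N^{2}\right)$ ($Z{\left(N \right)} = \left(N + \left(2 + 4 N^{2}\right)\right) \left(N + N\right) = \left(2 + N + 4 N^{2}\right) 2 N = 2 N \left(2 + N + 4 N^{2}\right)$)
$h{\left(w \right)} = - w + 2 w \left(2 + w + 4 w^{2}\right)$ ($h{\left(w \right)} = 2 w \left(2 + w + 4 w^{2}\right) - w = - w + 2 w \left(2 + w + 4 w^{2}\right)$)
$\left(\frac{18}{21} + \frac{0}{-6}\right) 12 + h{\left(0 \right)} = \left(\frac{18}{21} + \frac{0}{-6}\right) 12 + 0 \left(3 + 2 \cdot 0 + 8 \cdot 0^{2}\right) = \left(18 \cdot \frac{1}{21} + 0 \left(- \frac{1}{6}\right)\right) 12 + 0 \left(3 + 0 + 8 \cdot 0\right) = \left(\frac{6}{7} + 0\right) 12 + 0 \left(3 + 0 + 0\right) = \frac{6}{7} \cdot 12 + 0 \cdot 3 = \frac{72}{7} + 0 = \frac{72}{7}$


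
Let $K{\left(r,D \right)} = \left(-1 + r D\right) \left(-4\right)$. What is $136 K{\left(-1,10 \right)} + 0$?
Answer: $5984$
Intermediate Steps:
$K{\left(r,D \right)} = 4 - 4 D r$ ($K{\left(r,D \right)} = \left(-1 + D r\right) \left(-4\right) = 4 - 4 D r$)
$136 K{\left(-1,10 \right)} + 0 = 136 \left(4 - 40 \left(-1\right)\right) + 0 = 136 \left(4 + 40\right) + 0 = 136 \cdot 44 + 0 = 5984 + 0 = 5984$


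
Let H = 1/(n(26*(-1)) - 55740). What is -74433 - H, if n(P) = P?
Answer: -4150830677/55766 ≈ -74433.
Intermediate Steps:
H = -1/55766 (H = 1/(26*(-1) - 55740) = 1/(-26 - 55740) = 1/(-55766) = -1/55766 ≈ -1.7932e-5)
-74433 - H = -74433 - 1*(-1/55766) = -74433 + 1/55766 = -4150830677/55766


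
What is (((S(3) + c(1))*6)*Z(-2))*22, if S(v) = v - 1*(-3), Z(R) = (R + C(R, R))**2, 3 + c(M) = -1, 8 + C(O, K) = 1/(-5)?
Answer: 686664/25 ≈ 27467.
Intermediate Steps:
C(O, K) = -41/5 (C(O, K) = -8 + 1/(-5) = -8 - 1/5 = -41/5)
c(M) = -4 (c(M) = -3 - 1 = -4)
Z(R) = (-41/5 + R)**2 (Z(R) = (R - 41/5)**2 = (-41/5 + R)**2)
S(v) = 3 + v (S(v) = v + 3 = 3 + v)
(((S(3) + c(1))*6)*Z(-2))*22 = ((((3 + 3) - 4)*6)*((-41 + 5*(-2))**2/25))*22 = (((6 - 4)*6)*((-41 - 10)**2/25))*22 = ((2*6)*((1/25)*(-51)**2))*22 = (12*((1/25)*2601))*22 = (12*(2601/25))*22 = (31212/25)*22 = 686664/25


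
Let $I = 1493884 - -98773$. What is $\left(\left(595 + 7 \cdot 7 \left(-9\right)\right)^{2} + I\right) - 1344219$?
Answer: $272154$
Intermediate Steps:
$I = 1592657$ ($I = 1493884 + 98773 = 1592657$)
$\left(\left(595 + 7 \cdot 7 \left(-9\right)\right)^{2} + I\right) - 1344219 = \left(\left(595 + 7 \cdot 7 \left(-9\right)\right)^{2} + 1592657\right) - 1344219 = \left(\left(595 + 49 \left(-9\right)\right)^{2} + 1592657\right) - 1344219 = \left(\left(595 - 441\right)^{2} + 1592657\right) - 1344219 = \left(154^{2} + 1592657\right) - 1344219 = \left(23716 + 1592657\right) - 1344219 = 1616373 - 1344219 = 272154$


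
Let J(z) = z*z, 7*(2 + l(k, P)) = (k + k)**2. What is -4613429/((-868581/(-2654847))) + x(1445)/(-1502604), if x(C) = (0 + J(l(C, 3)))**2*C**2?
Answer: -35020739190598361597542094469906423851/12435019909137 ≈ -2.8163e+24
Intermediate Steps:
l(k, P) = -2 + 4*k**2/7 (l(k, P) = -2 + (k + k)**2/7 = -2 + (2*k)**2/7 = -2 + (4*k**2)/7 = -2 + 4*k**2/7)
J(z) = z**2
x(C) = C**2*(-2 + 4*C**2/7)**4 (x(C) = (0 + (-2 + 4*C**2/7)**2)**2*C**2 = ((-2 + 4*C**2/7)**2)**2*C**2 = (-2 + 4*C**2/7)**4*C**2 = C**2*(-2 + 4*C**2/7)**4)
-4613429/((-868581/(-2654847))) + x(1445)/(-1502604) = -4613429/((-868581/(-2654847))) + ((16/2401)*1445**2*(-7 + 2*1445**2)**4)/(-1502604) = -4613429/((-868581*(-1/2654847))) + ((16/2401)*2088025*(-7 + 2*2088025)**4)*(-1/1502604) = -4613429/96509/294983 + ((16/2401)*2088025*(-7 + 4176050)**4)*(-1/1502604) = -4613429*294983/96509 + ((16/2401)*2088025*4176043**4)*(-1/1502604) = -1360883126707/96509 + ((16/2401)*2088025*304130410050214799832346801)*(-1/1502604) = -1360883126707/96509 + (10160510391121596118718974866528400/2401)*(-1/1502604) = -1360883126707/96509 - 2540127597780399029679743716632100/901938051 = -35020739190598361597542094469906423851/12435019909137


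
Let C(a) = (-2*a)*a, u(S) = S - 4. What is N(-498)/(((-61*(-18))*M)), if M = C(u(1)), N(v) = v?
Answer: 83/3294 ≈ 0.025197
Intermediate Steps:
u(S) = -4 + S
C(a) = -2*a**2
M = -18 (M = -2*(-4 + 1)**2 = -2*(-3)**2 = -2*9 = -18)
N(-498)/(((-61*(-18))*M)) = -498/(-61*(-18)*(-18)) = -498/(1098*(-18)) = -498/(-19764) = -498*(-1/19764) = 83/3294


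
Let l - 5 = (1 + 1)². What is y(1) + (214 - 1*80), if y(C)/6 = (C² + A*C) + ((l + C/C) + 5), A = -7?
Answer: 188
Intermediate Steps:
l = 9 (l = 5 + (1 + 1)² = 5 + 2² = 5 + 4 = 9)
y(C) = 90 - 42*C + 6*C² (y(C) = 6*((C² - 7*C) + ((9 + C/C) + 5)) = 6*((C² - 7*C) + ((9 + 1) + 5)) = 6*((C² - 7*C) + (10 + 5)) = 6*((C² - 7*C) + 15) = 6*(15 + C² - 7*C) = 90 - 42*C + 6*C²)
y(1) + (214 - 1*80) = (90 - 42*1 + 6*1²) + (214 - 1*80) = (90 - 42 + 6*1) + (214 - 80) = (90 - 42 + 6) + 134 = 54 + 134 = 188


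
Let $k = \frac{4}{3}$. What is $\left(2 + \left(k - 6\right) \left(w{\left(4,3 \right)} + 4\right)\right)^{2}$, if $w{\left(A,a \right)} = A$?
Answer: $\frac{11236}{9} \approx 1248.4$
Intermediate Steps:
$k = \frac{4}{3}$ ($k = 4 \cdot \frac{1}{3} = \frac{4}{3} \approx 1.3333$)
$\left(2 + \left(k - 6\right) \left(w{\left(4,3 \right)} + 4\right)\right)^{2} = \left(2 + \left(\frac{4}{3} - 6\right) \left(4 + 4\right)\right)^{2} = \left(2 - \frac{112}{3}\right)^{2} = \left(- \frac{106}{3}\right)^{2} = \frac{11236}{9}$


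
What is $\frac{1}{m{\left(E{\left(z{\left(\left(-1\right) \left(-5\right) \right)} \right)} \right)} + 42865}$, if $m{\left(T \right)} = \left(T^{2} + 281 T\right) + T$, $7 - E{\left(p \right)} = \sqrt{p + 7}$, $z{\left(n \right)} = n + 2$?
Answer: $\frac{22451}{1007481490} + \frac{74 \sqrt{14}}{503740745} \approx 2.2834 \cdot 10^{-5}$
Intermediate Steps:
$z{\left(n \right)} = 2 + n$
$E{\left(p \right)} = 7 - \sqrt{7 + p}$ ($E{\left(p \right)} = 7 - \sqrt{p + 7} = 7 - \sqrt{7 + p}$)
$m{\left(T \right)} = T^{2} + 282 T$
$\frac{1}{m{\left(E{\left(z{\left(\left(-1\right) \left(-5\right) \right)} \right)} \right)} + 42865} = \frac{1}{\left(7 - \sqrt{7 + \left(2 - -5\right)}\right) \left(282 + \left(7 - \sqrt{7 + \left(2 - -5\right)}\right)\right) + 42865} = \frac{1}{\left(7 - \sqrt{7 + \left(2 + 5\right)}\right) \left(282 + \left(7 - \sqrt{7 + \left(2 + 5\right)}\right)\right) + 42865} = \frac{1}{\left(7 - \sqrt{7 + 7}\right) \left(282 + \left(7 - \sqrt{7 + 7}\right)\right) + 42865} = \frac{1}{\left(7 - \sqrt{14}\right) \left(282 + \left(7 - \sqrt{14}\right)\right) + 42865} = \frac{1}{\left(7 - \sqrt{14}\right) \left(289 - \sqrt{14}\right) + 42865} = \frac{1}{42865 + \left(7 - \sqrt{14}\right) \left(289 - \sqrt{14}\right)}$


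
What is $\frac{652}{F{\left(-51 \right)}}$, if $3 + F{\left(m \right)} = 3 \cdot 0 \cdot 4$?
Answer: $- \frac{652}{3} \approx -217.33$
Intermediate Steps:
$F{\left(m \right)} = -3$ ($F{\left(m \right)} = -3 + 3 \cdot 0 \cdot 4 = -3 + 0 \cdot 4 = -3 + 0 = -3$)
$\frac{652}{F{\left(-51 \right)}} = \frac{652}{-3} = 652 \left(- \frac{1}{3}\right) = - \frac{652}{3}$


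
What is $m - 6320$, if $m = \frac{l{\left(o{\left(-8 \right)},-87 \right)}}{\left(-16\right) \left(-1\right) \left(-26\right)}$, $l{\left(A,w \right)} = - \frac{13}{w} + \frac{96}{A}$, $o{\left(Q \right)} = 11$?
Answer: $- \frac{2516076335}{398112} \approx -6320.0$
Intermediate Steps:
$m = - \frac{8495}{398112}$ ($m = \frac{- \frac{13}{-87} + \frac{96}{11}}{\left(-16\right) \left(-1\right) \left(-26\right)} = \frac{\left(-13\right) \left(- \frac{1}{87}\right) + 96 \cdot \frac{1}{11}}{16 \left(-26\right)} = \frac{\frac{13}{87} + \frac{96}{11}}{-416} = \frac{8495}{957} \left(- \frac{1}{416}\right) = - \frac{8495}{398112} \approx -0.021338$)
$m - 6320 = - \frac{8495}{398112} - 6320 = - \frac{2516076335}{398112}$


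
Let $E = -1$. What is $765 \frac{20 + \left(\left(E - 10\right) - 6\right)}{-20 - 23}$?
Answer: $- \frac{2295}{43} \approx -53.372$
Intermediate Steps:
$765 \frac{20 + \left(\left(E - 10\right) - 6\right)}{-20 - 23} = 765 \frac{20 - 17}{-20 - 23} = 765 \frac{20 - 17}{-43} = 765 \left(20 - 17\right) \left(- \frac{1}{43}\right) = 765 \cdot 3 \left(- \frac{1}{43}\right) = 765 \left(- \frac{3}{43}\right) = - \frac{2295}{43}$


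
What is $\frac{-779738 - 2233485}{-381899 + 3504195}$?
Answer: $- \frac{3013223}{3122296} \approx -0.96507$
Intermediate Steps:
$\frac{-779738 - 2233485}{-381899 + 3504195} = - \frac{3013223}{3122296}$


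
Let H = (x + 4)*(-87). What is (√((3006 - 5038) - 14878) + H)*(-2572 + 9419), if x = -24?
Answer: 11913780 + 6847*I*√16910 ≈ 1.1914e+7 + 8.9037e+5*I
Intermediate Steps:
H = 1740 (H = (-24 + 4)*(-87) = -20*(-87) = 1740)
(√((3006 - 5038) - 14878) + H)*(-2572 + 9419) = (√((3006 - 5038) - 14878) + 1740)*(-2572 + 9419) = (√(-2032 - 14878) + 1740)*6847 = (√(-16910) + 1740)*6847 = (I*√16910 + 1740)*6847 = (1740 + I*√16910)*6847 = 11913780 + 6847*I*√16910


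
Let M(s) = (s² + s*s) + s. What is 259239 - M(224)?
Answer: 158663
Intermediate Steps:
M(s) = s + 2*s² (M(s) = (s² + s²) + s = 2*s² + s = s + 2*s²)
259239 - M(224) = 259239 - 224*(1 + 2*224) = 259239 - 224*(1 + 448) = 259239 - 224*449 = 259239 - 1*100576 = 259239 - 100576 = 158663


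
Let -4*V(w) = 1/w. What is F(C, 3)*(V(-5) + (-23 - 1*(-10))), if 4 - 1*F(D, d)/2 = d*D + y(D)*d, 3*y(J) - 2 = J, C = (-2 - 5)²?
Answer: 25123/5 ≈ 5024.6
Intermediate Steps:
C = 49 (C = (-7)² = 49)
y(J) = ⅔ + J/3
F(D, d) = 8 - 2*D*d - 2*d*(⅔ + D/3) (F(D, d) = 8 - 2*(d*D + (⅔ + D/3)*d) = 8 - 2*(D*d + d*(⅔ + D/3)) = 8 + (-2*D*d - 2*d*(⅔ + D/3)) = 8 - 2*D*d - 2*d*(⅔ + D/3))
V(w) = -1/(4*w)
F(C, 3)*(V(-5) + (-23 - 1*(-10))) = (8 - 4/3*3 - 8/3*49*3)*(-¼/(-5) + (-23 - 1*(-10))) = (8 - 4 - 392)*(-¼*(-⅕) + (-23 + 10)) = -388*(1/20 - 13) = -388*(-259/20) = 25123/5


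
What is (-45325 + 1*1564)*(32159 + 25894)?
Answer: -2540457333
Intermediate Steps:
(-45325 + 1*1564)*(32159 + 25894) = (-45325 + 1564)*58053 = -43761*58053 = -2540457333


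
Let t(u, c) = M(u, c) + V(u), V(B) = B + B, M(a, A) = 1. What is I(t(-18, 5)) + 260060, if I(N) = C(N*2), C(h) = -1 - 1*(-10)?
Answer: 260069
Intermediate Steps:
V(B) = 2*B
C(h) = 9 (C(h) = -1 + 10 = 9)
t(u, c) = 1 + 2*u
I(N) = 9
I(t(-18, 5)) + 260060 = 9 + 260060 = 260069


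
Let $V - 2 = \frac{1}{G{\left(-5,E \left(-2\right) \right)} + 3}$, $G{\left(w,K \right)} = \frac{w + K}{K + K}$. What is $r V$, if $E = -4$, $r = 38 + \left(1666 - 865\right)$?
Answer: $\frac{99002}{51} \approx 1941.2$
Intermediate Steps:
$r = 839$ ($r = 38 + 801 = 839$)
$G{\left(w,K \right)} = \frac{K + w}{2 K}$
$V = \frac{118}{51}$ ($V = 2 + \frac{1}{\frac{\left(-4\right) \left(-2\right) - 5}{2 \left(\left(-4\right) \left(-2\right)\right)} + 3} = 2 + \frac{1}{\frac{8 - 5}{2 \cdot 8} + 3} = 2 + \frac{1}{\frac{1}{2} \cdot \frac{1}{8} \cdot 3 + 3} = 2 + \frac{1}{\frac{3}{16} + 3} = 2 + \frac{1}{\frac{51}{16}} = 2 + \frac{16}{51} = \frac{118}{51} \approx 2.3137$)
$r V = 839 \cdot \frac{118}{51} = \frac{99002}{51}$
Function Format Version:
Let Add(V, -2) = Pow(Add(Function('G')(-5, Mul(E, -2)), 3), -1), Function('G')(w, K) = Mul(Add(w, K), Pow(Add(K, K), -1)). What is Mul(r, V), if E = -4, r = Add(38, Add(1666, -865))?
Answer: Rational(99002, 51) ≈ 1941.2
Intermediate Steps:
r = 839 (r = Add(38, 801) = 839)
Function('G')(w, K) = Mul(Rational(1, 2), Pow(K, -1), Add(K, w)) (Function('G')(w, K) = Mul(Add(K, w), Pow(Mul(2, K), -1)) = Mul(Add(K, w), Mul(Rational(1, 2), Pow(K, -1))) = Mul(Rational(1, 2), Pow(K, -1), Add(K, w)))
V = Rational(118, 51) (V = Add(2, Pow(Add(Mul(Rational(1, 2), Pow(Mul(-4, -2), -1), Add(Mul(-4, -2), -5)), 3), -1)) = Add(2, Pow(Add(Mul(Rational(1, 2), Pow(8, -1), Add(8, -5)), 3), -1)) = Add(2, Pow(Add(Mul(Rational(1, 2), Rational(1, 8), 3), 3), -1)) = Add(2, Pow(Add(Rational(3, 16), 3), -1)) = Add(2, Pow(Rational(51, 16), -1)) = Add(2, Rational(16, 51)) = Rational(118, 51) ≈ 2.3137)
Mul(r, V) = Mul(839, Rational(118, 51)) = Rational(99002, 51)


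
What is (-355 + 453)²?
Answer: 9604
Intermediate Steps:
(-355 + 453)² = 98² = 9604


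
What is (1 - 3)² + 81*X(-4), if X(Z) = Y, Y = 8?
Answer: 652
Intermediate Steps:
X(Z) = 8
(1 - 3)² + 81*X(-4) = (1 - 3)² + 81*8 = (-2)² + 648 = 4 + 648 = 652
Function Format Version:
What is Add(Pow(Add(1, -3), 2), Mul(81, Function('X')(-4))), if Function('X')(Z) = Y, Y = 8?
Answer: 652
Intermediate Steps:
Function('X')(Z) = 8
Add(Pow(Add(1, -3), 2), Mul(81, Function('X')(-4))) = Add(Pow(Add(1, -3), 2), Mul(81, 8)) = Add(Pow(-2, 2), 648) = Add(4, 648) = 652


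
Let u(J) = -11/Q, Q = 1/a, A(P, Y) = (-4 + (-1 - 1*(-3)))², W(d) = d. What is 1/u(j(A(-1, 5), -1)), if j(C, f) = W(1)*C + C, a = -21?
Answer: 1/231 ≈ 0.0043290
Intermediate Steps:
A(P, Y) = 4 (A(P, Y) = (-4 + (-1 + 3))² = (-4 + 2)² = (-2)² = 4)
Q = -1/21 (Q = 1/(-21) = -1/21 ≈ -0.047619)
j(C, f) = 2*C (j(C, f) = 1*C + C = C + C = 2*C)
u(J) = 231 (u(J) = -11/(-1/21) = -11*(-21) = 231)
1/u(j(A(-1, 5), -1)) = 1/231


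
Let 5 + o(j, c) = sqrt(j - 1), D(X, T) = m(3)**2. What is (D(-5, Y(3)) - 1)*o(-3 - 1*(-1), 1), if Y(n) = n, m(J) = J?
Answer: -40 + 8*I*sqrt(3) ≈ -40.0 + 13.856*I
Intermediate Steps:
D(X, T) = 9 (D(X, T) = 3**2 = 9)
o(j, c) = -5 + sqrt(-1 + j) (o(j, c) = -5 + sqrt(j - 1) = -5 + sqrt(-1 + j))
(D(-5, Y(3)) - 1)*o(-3 - 1*(-1), 1) = (9 - 1)*(-5 + sqrt(-1 + (-3 - 1*(-1)))) = 8*(-5 + sqrt(-1 + (-3 + 1))) = 8*(-5 + sqrt(-1 - 2)) = 8*(-5 + sqrt(-3)) = 8*(-5 + I*sqrt(3)) = -40 + 8*I*sqrt(3)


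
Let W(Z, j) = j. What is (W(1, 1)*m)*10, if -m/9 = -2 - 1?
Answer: 270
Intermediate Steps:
m = 27 (m = -9*(-2 - 1) = -9*(-3) = 27)
(W(1, 1)*m)*10 = (1*27)*10 = 27*10 = 270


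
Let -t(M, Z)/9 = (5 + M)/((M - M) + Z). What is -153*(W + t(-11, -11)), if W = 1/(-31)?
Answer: 257805/341 ≈ 756.03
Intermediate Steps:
W = -1/31 ≈ -0.032258
t(M, Z) = -9*(5 + M)/Z (t(M, Z) = -9*(5 + M)/((M - M) + Z) = -9*(5 + M)/(0 + Z) = -9*(5 + M)/Z)
-153*(W + t(-11, -11)) = -153*(-1/31 + 9*(-5 - 1*(-11))/(-11)) = -153*(-1/31 + 9*(-1/11)*(-5 + 11)) = -153*(-1/31 + 9*(-1/11)*6) = -153*(-1/31 - 54/11) = -153*(-1685/341) = 257805/341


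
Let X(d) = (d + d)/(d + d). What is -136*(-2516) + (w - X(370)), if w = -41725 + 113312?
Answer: 413762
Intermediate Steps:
X(d) = 1 (X(d) = (2*d)/((2*d)) = (2*d)*(1/(2*d)) = 1)
w = 71587
-136*(-2516) + (w - X(370)) = -136*(-2516) + (71587 - 1*1) = 342176 + (71587 - 1) = 342176 + 71586 = 413762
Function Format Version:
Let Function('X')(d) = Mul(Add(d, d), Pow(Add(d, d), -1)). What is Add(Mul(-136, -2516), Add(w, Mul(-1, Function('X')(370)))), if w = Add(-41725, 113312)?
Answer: 413762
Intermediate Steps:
Function('X')(d) = 1 (Function('X')(d) = Mul(Mul(2, d), Pow(Mul(2, d), -1)) = Mul(Mul(2, d), Mul(Rational(1, 2), Pow(d, -1))) = 1)
w = 71587
Add(Mul(-136, -2516), Add(w, Mul(-1, Function('X')(370)))) = Add(Mul(-136, -2516), Add(71587, Mul(-1, 1))) = Add(342176, Add(71587, -1)) = Add(342176, 71586) = 413762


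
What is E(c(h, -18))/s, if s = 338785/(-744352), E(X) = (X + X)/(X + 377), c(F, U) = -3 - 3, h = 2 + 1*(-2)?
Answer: 1276032/17955605 ≈ 0.071066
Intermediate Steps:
h = 0 (h = 2 - 2 = 0)
c(F, U) = -6
E(X) = 2*X/(377 + X) (E(X) = (2*X)/(377 + X) = 2*X/(377 + X))
s = -338785/744352 (s = 338785*(-1/744352) = -338785/744352 ≈ -0.45514)
E(c(h, -18))/s = (2*(-6)/(377 - 6))/(-338785/744352) = (2*(-6)/371)*(-744352/338785) = (2*(-6)*(1/371))*(-744352/338785) = -12/371*(-744352/338785) = 1276032/17955605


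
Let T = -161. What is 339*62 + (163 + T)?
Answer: 21020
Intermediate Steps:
339*62 + (163 + T) = 339*62 + (163 - 161) = 21018 + 2 = 21020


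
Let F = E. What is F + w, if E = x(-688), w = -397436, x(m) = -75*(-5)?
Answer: -397061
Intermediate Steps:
x(m) = 375
E = 375
F = 375
F + w = 375 - 397436 = -397061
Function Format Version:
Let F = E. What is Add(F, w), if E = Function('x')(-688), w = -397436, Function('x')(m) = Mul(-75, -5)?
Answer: -397061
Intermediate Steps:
Function('x')(m) = 375
E = 375
F = 375
Add(F, w) = Add(375, -397436) = -397061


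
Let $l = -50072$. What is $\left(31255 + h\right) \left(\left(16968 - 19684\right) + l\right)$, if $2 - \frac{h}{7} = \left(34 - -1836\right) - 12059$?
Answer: $-5415626496$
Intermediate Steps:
$h = 71337$ ($h = 14 - 7 \left(\left(34 - -1836\right) - 12059\right) = 14 - 7 \left(\left(34 + 1836\right) - 12059\right) = 14 - 7 \left(1870 - 12059\right) = 14 - -71323 = 14 + 71323 = 71337$)
$\left(31255 + h\right) \left(\left(16968 - 19684\right) + l\right) = \left(31255 + 71337\right) \left(\left(16968 - 19684\right) - 50072\right) = 102592 \left(-2716 - 50072\right) = 102592 \left(-52788\right) = -5415626496$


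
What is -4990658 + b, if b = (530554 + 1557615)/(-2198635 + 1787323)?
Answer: -2052719611465/411312 ≈ -4.9907e+6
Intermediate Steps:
b = -2088169/411312 (b = 2088169/(-411312) = 2088169*(-1/411312) = -2088169/411312 ≈ -5.0769)
-4990658 + b = -4990658 - 2088169/411312 = -2052719611465/411312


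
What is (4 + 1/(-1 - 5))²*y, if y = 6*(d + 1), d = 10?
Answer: 5819/6 ≈ 969.83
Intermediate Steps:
y = 66 (y = 6*(10 + 1) = 6*11 = 66)
(4 + 1/(-1 - 5))²*y = (4 + 1/(-1 - 5))²*66 = (4 + 1/(-6))²*66 = (4 - ⅙)²*66 = (23/6)²*66 = (529/36)*66 = 5819/6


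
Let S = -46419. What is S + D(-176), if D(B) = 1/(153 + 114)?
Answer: -12393872/267 ≈ -46419.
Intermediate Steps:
D(B) = 1/267
S + D(-176) = -46419 + 1/267 = -12393872/267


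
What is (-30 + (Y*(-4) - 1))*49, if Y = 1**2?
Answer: -1715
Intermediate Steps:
Y = 1
(-30 + (Y*(-4) - 1))*49 = (-30 + (1*(-4) - 1))*49 = (-30 + (-4 - 1))*49 = (-30 - 5)*49 = -35*49 = -1715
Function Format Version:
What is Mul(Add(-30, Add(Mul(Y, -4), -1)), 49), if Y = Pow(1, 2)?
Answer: -1715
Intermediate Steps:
Y = 1
Mul(Add(-30, Add(Mul(Y, -4), -1)), 49) = Mul(Add(-30, Add(Mul(1, -4), -1)), 49) = Mul(Add(-30, Add(-4, -1)), 49) = Mul(Add(-30, -5), 49) = Mul(-35, 49) = -1715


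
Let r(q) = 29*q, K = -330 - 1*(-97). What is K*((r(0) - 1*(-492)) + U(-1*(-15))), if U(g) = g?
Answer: -118131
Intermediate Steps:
K = -233 (K = -330 + 97 = -233)
K*((r(0) - 1*(-492)) + U(-1*(-15))) = -233*((29*0 - 1*(-492)) - 1*(-15)) = -233*((0 + 492) + 15) = -233*(492 + 15) = -233*507 = -118131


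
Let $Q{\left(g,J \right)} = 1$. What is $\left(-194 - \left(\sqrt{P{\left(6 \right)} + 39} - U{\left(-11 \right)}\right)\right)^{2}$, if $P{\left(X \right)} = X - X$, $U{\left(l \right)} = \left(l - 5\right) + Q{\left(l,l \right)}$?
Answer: $\left(209 + \sqrt{39}\right)^{2} \approx 46330.0$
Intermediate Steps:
$U{\left(l \right)} = -4 + l$ ($U{\left(l \right)} = \left(l - 5\right) + 1 = \left(-5 + l\right) + 1 = -4 + l$)
$P{\left(X \right)} = 0$
$\left(-194 - \left(\sqrt{P{\left(6 \right)} + 39} - U{\left(-11 \right)}\right)\right)^{2} = \left(-194 - \left(15 + \sqrt{0 + 39}\right)\right)^{2} = \left(-194 - \left(15 + \sqrt{39}\right)\right)^{2} = \left(-209 - \sqrt{39}\right)^{2}$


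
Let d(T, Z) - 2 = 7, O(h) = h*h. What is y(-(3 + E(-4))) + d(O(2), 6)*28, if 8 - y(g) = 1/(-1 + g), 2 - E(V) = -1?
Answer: 1821/7 ≈ 260.14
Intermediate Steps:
O(h) = h²
E(V) = 3 (E(V) = 2 - 1*(-1) = 2 + 1 = 3)
d(T, Z) = 9 (d(T, Z) = 2 + 7 = 9)
y(g) = 8 - 1/(-1 + g)
y(-(3 + E(-4))) + d(O(2), 6)*28 = (-9 + 8*(-(3 + 3)))/(-1 - (3 + 3)) + 9*28 = (-9 + 8*(-1*6))/(-1 - 1*6) + 252 = (-9 + 8*(-6))/(-1 - 6) + 252 = (-9 - 48)/(-7) + 252 = -⅐*(-57) + 252 = 57/7 + 252 = 1821/7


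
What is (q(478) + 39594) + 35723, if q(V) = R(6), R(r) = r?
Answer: 75323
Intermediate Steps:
q(V) = 6
(q(478) + 39594) + 35723 = (6 + 39594) + 35723 = 39600 + 35723 = 75323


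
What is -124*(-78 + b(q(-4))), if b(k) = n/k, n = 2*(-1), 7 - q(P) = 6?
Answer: 9920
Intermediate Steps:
q(P) = 1 (q(P) = 7 - 1*6 = 7 - 6 = 1)
n = -2
b(k) = -2/k
-124*(-78 + b(q(-4))) = -124*(-78 - 2/1) = -124*(-78 - 2*1) = -124*(-78 - 2) = -124*(-80) = 9920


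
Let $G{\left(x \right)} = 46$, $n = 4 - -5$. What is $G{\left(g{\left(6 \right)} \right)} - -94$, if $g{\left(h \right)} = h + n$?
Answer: $140$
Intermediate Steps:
$n = 9$ ($n = 4 + 5 = 9$)
$g{\left(h \right)} = 9 + h$ ($g{\left(h \right)} = h + 9 = 9 + h$)
$G{\left(g{\left(6 \right)} \right)} - -94 = 46 - -94 = 46 + 94 = 140$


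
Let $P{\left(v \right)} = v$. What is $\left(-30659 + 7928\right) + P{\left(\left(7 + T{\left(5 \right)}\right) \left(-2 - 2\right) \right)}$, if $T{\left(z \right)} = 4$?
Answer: $-22775$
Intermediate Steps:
$\left(-30659 + 7928\right) + P{\left(\left(7 + T{\left(5 \right)}\right) \left(-2 - 2\right) \right)} = \left(-30659 + 7928\right) + \left(7 + 4\right) \left(-2 - 2\right) = -22731 + 11 \left(-4\right) = -22731 - 44 = -22775$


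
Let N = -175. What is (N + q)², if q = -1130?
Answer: 1703025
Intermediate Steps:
(N + q)² = (-175 - 1130)² = (-1305)² = 1703025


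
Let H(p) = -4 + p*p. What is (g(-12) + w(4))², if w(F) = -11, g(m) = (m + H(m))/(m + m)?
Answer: 2401/9 ≈ 266.78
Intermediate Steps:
H(p) = -4 + p²
g(m) = (-4 + m + m²)/(2*m) (g(m) = (m + (-4 + m²))/(m + m) = (-4 + m + m²)/((2*m)) = (-4 + m + m²)*(1/(2*m)) = (-4 + m + m²)/(2*m))
(g(-12) + w(4))² = ((½)*(-4 - 12 + (-12)²)/(-12) - 11)² = ((½)*(-1/12)*(-4 - 12 + 144) - 11)² = ((½)*(-1/12)*128 - 11)² = (-16/3 - 11)² = (-49/3)² = 2401/9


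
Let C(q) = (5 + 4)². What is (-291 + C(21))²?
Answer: 44100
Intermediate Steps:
C(q) = 81 (C(q) = 9² = 81)
(-291 + C(21))² = (-291 + 81)² = (-210)² = 44100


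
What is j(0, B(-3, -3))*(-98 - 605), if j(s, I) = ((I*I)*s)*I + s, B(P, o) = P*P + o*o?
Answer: 0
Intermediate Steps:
B(P, o) = P**2 + o**2
j(s, I) = s + s*I**3 (j(s, I) = (I**2*s)*I + s = (s*I**2)*I + s = s*I**3 + s = s + s*I**3)
j(0, B(-3, -3))*(-98 - 605) = (0*(1 + ((-3)**2 + (-3)**2)**3))*(-98 - 605) = (0*(1 + (9 + 9)**3))*(-703) = (0*(1 + 18**3))*(-703) = (0*(1 + 5832))*(-703) = (0*5833)*(-703) = 0*(-703) = 0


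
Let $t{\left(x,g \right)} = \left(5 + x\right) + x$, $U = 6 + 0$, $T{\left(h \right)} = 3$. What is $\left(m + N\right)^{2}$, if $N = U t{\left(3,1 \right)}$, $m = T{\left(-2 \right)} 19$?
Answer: $15129$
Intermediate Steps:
$U = 6$
$t{\left(x,g \right)} = 5 + 2 x$
$m = 57$ ($m = 3 \cdot 19 = 57$)
$N = 66$ ($N = 6 \left(5 + 2 \cdot 3\right) = 6 \left(5 + 6\right) = 6 \cdot 11 = 66$)
$\left(m + N\right)^{2} = \left(57 + 66\right)^{2} = 123^{2} = 15129$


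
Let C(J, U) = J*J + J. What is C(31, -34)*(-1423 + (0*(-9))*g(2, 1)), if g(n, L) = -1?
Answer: -1411616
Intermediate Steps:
C(J, U) = J + J² (C(J, U) = J² + J = J + J²)
C(31, -34)*(-1423 + (0*(-9))*g(2, 1)) = (31*(1 + 31))*(-1423 + (0*(-9))*(-1)) = (31*32)*(-1423 + 0*(-1)) = 992*(-1423 + 0) = 992*(-1423) = -1411616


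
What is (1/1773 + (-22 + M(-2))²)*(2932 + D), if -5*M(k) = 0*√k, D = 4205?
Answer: 680499469/197 ≈ 3.4543e+6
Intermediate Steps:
M(k) = 0 (M(k) = -0*√k = -⅕*0 = 0)
(1/1773 + (-22 + M(-2))²)*(2932 + D) = (1/1773 + (-22 + 0)²)*(2932 + 4205) = (1/1773 + (-22)²)*7137 = (1/1773 + 484)*7137 = (858133/1773)*7137 = 680499469/197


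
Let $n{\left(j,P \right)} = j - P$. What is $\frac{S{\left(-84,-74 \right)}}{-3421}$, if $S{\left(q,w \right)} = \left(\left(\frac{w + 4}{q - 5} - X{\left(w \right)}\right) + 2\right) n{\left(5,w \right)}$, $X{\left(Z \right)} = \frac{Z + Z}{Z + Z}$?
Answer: $- \frac{12561}{304469} \approx -0.041255$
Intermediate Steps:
$X{\left(Z \right)} = 1$ ($X{\left(Z \right)} = \frac{2 Z}{2 Z} = 2 Z \frac{1}{2 Z} = 1$)
$S{\left(q,w \right)} = \left(1 + \frac{4 + w}{-5 + q}\right) \left(5 - w\right)$ ($S{\left(q,w \right)} = \left(\left(\frac{w + 4}{q - 5} - 1\right) + 2\right) \left(5 - w\right) = \left(\left(\frac{4 + w}{-5 + q} - 1\right) + 2\right) \left(5 - w\right) = \left(\left(-1 + \frac{4 + w}{-5 + q}\right) + 2\right) \left(5 - w\right) = \left(1 + \frac{4 + w}{-5 + q}\right) \left(5 - w\right)$)
$\frac{S{\left(-84,-74 \right)}}{-3421} = \frac{\left(-1\right) \frac{1}{-5 - 84} \left(-5 - 74\right) \left(-1 - 84 - 74\right)}{-3421} = \left(-1\right) \frac{1}{-89} \left(-79\right) \left(-159\right) \left(- \frac{1}{3421}\right) = \left(-1\right) \left(- \frac{1}{89}\right) \left(-79\right) \left(-159\right) \left(- \frac{1}{3421}\right) = \frac{12561}{89} \left(- \frac{1}{3421}\right) = - \frac{12561}{304469}$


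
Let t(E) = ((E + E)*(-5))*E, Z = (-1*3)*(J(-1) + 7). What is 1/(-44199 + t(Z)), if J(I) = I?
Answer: -1/47439 ≈ -2.1080e-5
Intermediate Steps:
Z = -18 (Z = (-1*3)*(-1 + 7) = -3*6 = -18)
t(E) = -10*E² (t(E) = ((2*E)*(-5))*E = (-10*E)*E = -10*E²)
1/(-44199 + t(Z)) = 1/(-44199 - 10*(-18)²) = 1/(-44199 - 10*324) = 1/(-44199 - 3240) = 1/(-47439) = -1/47439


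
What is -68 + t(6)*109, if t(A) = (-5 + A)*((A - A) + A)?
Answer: 586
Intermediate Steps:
t(A) = A*(-5 + A) (t(A) = (-5 + A)*(0 + A) = (-5 + A)*A = A*(-5 + A))
-68 + t(6)*109 = -68 + (6*(-5 + 6))*109 = -68 + (6*1)*109 = -68 + 6*109 = -68 + 654 = 586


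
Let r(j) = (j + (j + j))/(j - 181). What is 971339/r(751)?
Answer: 184554410/751 ≈ 2.4575e+5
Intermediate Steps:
r(j) = 3*j/(-181 + j) (r(j) = (j + 2*j)/(-181 + j) = (3*j)/(-181 + j) = 3*j/(-181 + j))
971339/r(751) = 971339/((3*751/(-181 + 751))) = 971339/((3*751/570)) = 971339/((3*751*(1/570))) = 971339/(751/190) = 971339*(190/751) = 184554410/751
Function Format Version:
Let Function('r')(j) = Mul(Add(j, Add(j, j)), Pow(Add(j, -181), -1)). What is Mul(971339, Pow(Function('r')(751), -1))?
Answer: Rational(184554410, 751) ≈ 2.4575e+5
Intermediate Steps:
Function('r')(j) = Mul(3, j, Pow(Add(-181, j), -1)) (Function('r')(j) = Mul(Add(j, Mul(2, j)), Pow(Add(-181, j), -1)) = Mul(Mul(3, j), Pow(Add(-181, j), -1)) = Mul(3, j, Pow(Add(-181, j), -1)))
Mul(971339, Pow(Function('r')(751), -1)) = Mul(971339, Pow(Mul(3, 751, Pow(Add(-181, 751), -1)), -1)) = Mul(971339, Pow(Mul(3, 751, Pow(570, -1)), -1)) = Mul(971339, Pow(Mul(3, 751, Rational(1, 570)), -1)) = Mul(971339, Pow(Rational(751, 190), -1)) = Mul(971339, Rational(190, 751)) = Rational(184554410, 751)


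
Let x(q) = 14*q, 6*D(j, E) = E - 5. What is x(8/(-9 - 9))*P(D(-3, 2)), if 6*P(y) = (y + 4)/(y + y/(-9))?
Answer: 49/6 ≈ 8.1667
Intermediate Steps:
D(j, E) = -⅚ + E/6 (D(j, E) = (E - 5)/6 = (-5 + E)/6 = -⅚ + E/6)
P(y) = 3*(4 + y)/(16*y) (P(y) = ((y + 4)/(y + y/(-9)))/6 = ((4 + y)/(y + y*(-⅑)))/6 = ((4 + y)/(y - y/9))/6 = ((4 + y)/((8*y/9)))/6 = ((4 + y)*(9/(8*y)))/6 = (9*(4 + y)/(8*y))/6 = 3*(4 + y)/(16*y))
x(8/(-9 - 9))*P(D(-3, 2)) = (14*(8/(-9 - 9)))*(3*(4 + (-⅚ + (⅙)*2))/(16*(-⅚ + (⅙)*2))) = (14*(8/(-18)))*(3*(4 + (-⅚ + ⅓))/(16*(-⅚ + ⅓))) = (14*(8*(-1/18)))*(3*(4 - ½)/(16*(-½))) = (14*(-4/9))*((3/16)*(-2)*(7/2)) = -56/9*(-21/16) = 49/6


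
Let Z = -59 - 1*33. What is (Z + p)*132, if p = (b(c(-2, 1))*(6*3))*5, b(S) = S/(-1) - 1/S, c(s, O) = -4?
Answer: 38346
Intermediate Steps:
Z = -92 (Z = -59 - 33 = -92)
b(S) = -S - 1/S (b(S) = S*(-1) - 1/S = -S - 1/S)
p = 765/2 (p = ((-1*(-4) - 1/(-4))*(6*3))*5 = ((4 - 1*(-¼))*18)*5 = ((4 + ¼)*18)*5 = ((17/4)*18)*5 = (153/2)*5 = 765/2 ≈ 382.50)
(Z + p)*132 = (-92 + 765/2)*132 = (581/2)*132 = 38346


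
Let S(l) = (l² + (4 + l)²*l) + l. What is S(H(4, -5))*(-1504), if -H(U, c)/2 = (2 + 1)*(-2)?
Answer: -4854912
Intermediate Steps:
H(U, c) = 12 (H(U, c) = -2*(2 + 1)*(-2) = -6*(-2) = -2*(-6) = 12)
S(l) = l + l² + l*(4 + l)² (S(l) = (l² + l*(4 + l)²) + l = l + l² + l*(4 + l)²)
S(H(4, -5))*(-1504) = (12*(1 + 12 + (4 + 12)²))*(-1504) = (12*(1 + 12 + 16²))*(-1504) = (12*(1 + 12 + 256))*(-1504) = (12*269)*(-1504) = 3228*(-1504) = -4854912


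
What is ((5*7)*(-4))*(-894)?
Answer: 125160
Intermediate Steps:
((5*7)*(-4))*(-894) = (35*(-4))*(-894) = -140*(-894) = 125160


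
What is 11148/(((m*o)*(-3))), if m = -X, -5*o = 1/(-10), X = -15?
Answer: -37160/3 ≈ -12387.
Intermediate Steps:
o = 1/50 (o = -1/5/(-10) = -1/5*(-1/10) = 1/50 ≈ 0.020000)
m = 15 (m = -1*(-15) = 15)
11148/(((m*o)*(-3))) = 11148/(((15*(1/50))*(-3))) = 11148/(((3/10)*(-3))) = 11148/(-9/10) = 11148*(-10/9) = -37160/3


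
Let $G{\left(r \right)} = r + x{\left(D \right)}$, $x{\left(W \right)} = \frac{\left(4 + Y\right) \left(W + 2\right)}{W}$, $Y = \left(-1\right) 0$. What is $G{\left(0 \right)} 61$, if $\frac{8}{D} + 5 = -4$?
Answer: $-305$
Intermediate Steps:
$D = - \frac{8}{9}$ ($D = \frac{8}{-5 - 4} = \frac{8}{-9} = 8 \left(- \frac{1}{9}\right) = - \frac{8}{9} \approx -0.88889$)
$Y = 0$
$x{\left(W \right)} = \frac{8 + 4 W}{W}$ ($x{\left(W \right)} = \frac{\left(4 + 0\right) \left(W + 2\right)}{W} = \frac{4 \left(2 + W\right)}{W} = \frac{8 + 4 W}{W}$)
$G{\left(r \right)} = -5 + r$ ($G{\left(r \right)} = r + \left(4 + \frac{8}{- \frac{8}{9}}\right) = r + \left(4 + 8 \left(- \frac{9}{8}\right)\right) = r + \left(4 - 9\right) = r - 5 = -5 + r$)
$G{\left(0 \right)} 61 = \left(-5 + 0\right) 61 = \left(-5\right) 61 = -305$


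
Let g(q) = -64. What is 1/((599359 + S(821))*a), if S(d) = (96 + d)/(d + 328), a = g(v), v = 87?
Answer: -1149/44074522112 ≈ -2.6069e-8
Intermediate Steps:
a = -64
S(d) = (96 + d)/(328 + d)
1/((599359 + S(821))*a) = 1/((599359 + (96 + 821)/(328 + 821))*(-64)) = -1/64/(599359 + 917/1149) = -1/64/(688664408/1149) = (1149/688664408)*(-1/64) = -1149/44074522112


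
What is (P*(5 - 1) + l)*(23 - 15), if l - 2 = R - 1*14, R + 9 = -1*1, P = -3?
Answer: -272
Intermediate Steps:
R = -10 (R = -9 - 1*1 = -9 - 1 = -10)
l = -22 (l = 2 + (-10 - 1*14) = 2 + (-10 - 14) = 2 - 24 = -22)
(P*(5 - 1) + l)*(23 - 15) = (-3*(5 - 1) - 22)*(23 - 15) = (-3*4 - 22)*8 = (-12 - 22)*8 = -34*8 = -272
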